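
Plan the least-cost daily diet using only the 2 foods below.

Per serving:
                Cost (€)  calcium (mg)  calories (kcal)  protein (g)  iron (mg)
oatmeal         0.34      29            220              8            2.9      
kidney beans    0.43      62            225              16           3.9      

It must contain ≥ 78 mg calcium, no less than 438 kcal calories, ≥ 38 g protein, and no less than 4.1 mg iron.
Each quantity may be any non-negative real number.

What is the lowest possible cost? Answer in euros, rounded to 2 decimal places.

€1.02

Let x1 = servings of oatmeal, x2 = servings of kidney beans.
Minimize 0.34x1 + 0.43x2 subject to:
  29x1 + 62x2 ≥ 78   (calcium)
  220x1 + 225x2 ≥ 438   (calories)
  8x1 + 16x2 ≥ 38   (protein)
  2.9x1 + 3.9x2 ≥ 4.1   (iron)
  x1, x2 ≥ 0.
The optimal basis is {kidney beans}; oatmeal drops out. The protein requirement is met with equality.
That vertex is x2 = 2.375.
Cost = 0.43·2.375 = 1.0213.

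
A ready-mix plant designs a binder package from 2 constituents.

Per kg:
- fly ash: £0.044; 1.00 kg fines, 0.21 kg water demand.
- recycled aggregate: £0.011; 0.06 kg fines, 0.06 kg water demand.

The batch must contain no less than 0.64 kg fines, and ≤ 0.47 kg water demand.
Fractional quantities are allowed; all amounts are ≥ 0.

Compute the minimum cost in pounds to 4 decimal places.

Treat it as an LP. Let x1 = kg of fly ash, x2 = kg of recycled aggregate.
Minimise 0.044x1 + 0.011x2 with:
  1x1 + 0.06x2 ≥ 0.64   (fines)
  0.21x1 + 0.06x2 ≤ 0.47   (water demand)
  x1, x2 ≥ 0.
The minimum-cost mix takes nothing from recycled aggregate — only fly ash. The fines requirement is met with equality.
So fly ash = 0.64 kg.
Hence cost = 0.044·0.64 = £0.028160.

£0.0282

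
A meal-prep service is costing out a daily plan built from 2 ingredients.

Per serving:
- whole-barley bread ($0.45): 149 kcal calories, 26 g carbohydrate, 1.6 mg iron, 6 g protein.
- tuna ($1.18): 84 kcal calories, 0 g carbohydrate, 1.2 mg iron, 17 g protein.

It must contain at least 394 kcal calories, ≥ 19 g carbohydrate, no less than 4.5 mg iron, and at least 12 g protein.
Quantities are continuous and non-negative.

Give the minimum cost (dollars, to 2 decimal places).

$1.27

Set it up as a linear program. Let x1 = servings of whole-barley bread, x2 = servings of tuna.
min 0.45x1 + 1.18x2 s.t.:
  149x1 + 84x2 ≥ 394   (calories)
  26x1 ≥ 19   (carbohydrate)
  1.6x1 + 1.2x2 ≥ 4.5   (iron)
  6x1 + 17x2 ≥ 12   (protein)
  x1, x2 ≥ 0.
At the optimum only whole-barley bread is positive (tuna = 0). Binding constraint: iron.
Solving gives x1 = 2.812.
Cost = 0.45·2.812 = 1.2654.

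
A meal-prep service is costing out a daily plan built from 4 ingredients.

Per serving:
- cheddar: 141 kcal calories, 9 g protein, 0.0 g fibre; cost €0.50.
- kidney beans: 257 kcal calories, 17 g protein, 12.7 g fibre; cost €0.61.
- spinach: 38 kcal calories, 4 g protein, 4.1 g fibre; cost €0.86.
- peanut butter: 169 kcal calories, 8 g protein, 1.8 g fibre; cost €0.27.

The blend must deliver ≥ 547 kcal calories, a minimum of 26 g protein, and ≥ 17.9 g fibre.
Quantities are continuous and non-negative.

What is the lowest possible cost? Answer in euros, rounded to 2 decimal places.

Set it up as a linear program. Let x1 = servings of cheddar, x2 = servings of kidney beans, x3 = servings of spinach, x4 = servings of peanut butter.
Minimize 0.5x1 + 0.61x2 + 0.86x3 + 0.27x4 with:
  141x1 + 257x2 + 38x3 + 169x4 ≥ 547   (calories)
  9x1 + 17x2 + 4x3 + 8x4 ≥ 26   (protein)
  12.7x2 + 4.1x3 + 1.8x4 ≥ 17.9   (fibre)
  x1, x2, x3, x4 ≥ 0.
The cheapest feasible vertex uses only kidney beans, peanut butter; cheddar, spinach are not used. There the calories and fibre constraints are tight.
That vertex is x2 = 1.212, x4 = 1.394.
Total cost: 0.61·1.212 + 0.27·1.394 = 1.1157.

€1.12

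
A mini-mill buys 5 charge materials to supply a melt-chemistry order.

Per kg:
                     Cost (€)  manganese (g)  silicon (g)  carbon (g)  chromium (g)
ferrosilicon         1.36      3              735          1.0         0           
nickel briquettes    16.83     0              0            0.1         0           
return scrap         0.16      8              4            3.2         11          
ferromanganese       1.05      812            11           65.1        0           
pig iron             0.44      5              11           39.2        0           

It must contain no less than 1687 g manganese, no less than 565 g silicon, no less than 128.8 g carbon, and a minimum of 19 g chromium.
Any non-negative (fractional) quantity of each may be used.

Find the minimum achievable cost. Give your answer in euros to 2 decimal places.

Treat it as an LP. Let x1 = kg of ferrosilicon, x2 = kg of nickel briquettes, x3 = kg of return scrap, x4 = kg of ferromanganese, x5 = kg of pig iron.
Minimise 1.36x1 + 16.83x2 + 0.16x3 + 1.05x4 + 0.44x5 subject to:
  3x1 + 8x3 + 812x4 + 5x5 ≥ 1687   (manganese)
  735x1 + 4x3 + 11x4 + 11x5 ≥ 565   (silicon)
  1x1 + 0.1x2 + 3.2x3 + 65.1x4 + 39.2x5 ≥ 128.8   (carbon)
  11x3 ≥ 19   (chromium)
  x1, x2, x3, x4, x5 ≥ 0.
The minimum-cost mix takes nothing from nickel briquettes, pig iron — only ferrosilicon, return scrap, ferromanganese. The manganese, silicon, chromium requirements are met with equality.
That vertex is x1 = 0.7285, x3 = 1.727, x4 = 2.058.
Total cost: 1.36·0.7285 + 0.16·1.727 + 1.05·2.058 = 3.4280.

€3.43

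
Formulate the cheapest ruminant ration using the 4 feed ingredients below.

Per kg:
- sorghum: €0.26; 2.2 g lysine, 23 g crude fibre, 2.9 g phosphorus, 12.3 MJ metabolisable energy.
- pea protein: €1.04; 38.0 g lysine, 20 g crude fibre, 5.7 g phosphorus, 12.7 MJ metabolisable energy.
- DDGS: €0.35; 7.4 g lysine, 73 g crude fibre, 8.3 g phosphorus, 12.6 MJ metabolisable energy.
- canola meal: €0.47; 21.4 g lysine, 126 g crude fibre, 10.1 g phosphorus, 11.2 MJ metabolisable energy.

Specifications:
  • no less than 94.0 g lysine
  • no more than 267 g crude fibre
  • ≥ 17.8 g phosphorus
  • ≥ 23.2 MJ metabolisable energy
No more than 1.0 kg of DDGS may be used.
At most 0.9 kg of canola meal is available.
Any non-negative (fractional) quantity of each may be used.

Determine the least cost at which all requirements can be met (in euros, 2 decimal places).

€2.47

Treat it as an LP. Let x1 = kg of sorghum, x2 = kg of pea protein, x3 = kg of DDGS, x4 = kg of canola meal.
Minimise 0.26x1 + 1.04x2 + 0.35x3 + 0.47x4 with:
  2.2x1 + 38x2 + 7.4x3 + 21.4x4 ≥ 94   (lysine)
  23x1 + 20x2 + 73x3 + 126x4 ≤ 267   (crude fibre)
  2.9x1 + 5.7x2 + 8.3x3 + 10.1x4 ≥ 17.8   (phosphorus)
  12.3x1 + 12.7x2 + 12.6x3 + 11.2x4 ≥ 23.2   (metabolisable energy)
  x3 ≤ 1
  x4 ≤ 0.9
  x1, x2, x3, x4 ≥ 0.
The cheapest feasible vertex uses only pea protein, canola meal; sorghum, DDGS are not used. The lysine and the canola meal cap requirements are met with equality.
Optimal quantities: pea protein = 1.967 kg, canola meal = 0.9 kg.
Cost = 1.04·1.967 + 0.47·0.9 = 2.4687.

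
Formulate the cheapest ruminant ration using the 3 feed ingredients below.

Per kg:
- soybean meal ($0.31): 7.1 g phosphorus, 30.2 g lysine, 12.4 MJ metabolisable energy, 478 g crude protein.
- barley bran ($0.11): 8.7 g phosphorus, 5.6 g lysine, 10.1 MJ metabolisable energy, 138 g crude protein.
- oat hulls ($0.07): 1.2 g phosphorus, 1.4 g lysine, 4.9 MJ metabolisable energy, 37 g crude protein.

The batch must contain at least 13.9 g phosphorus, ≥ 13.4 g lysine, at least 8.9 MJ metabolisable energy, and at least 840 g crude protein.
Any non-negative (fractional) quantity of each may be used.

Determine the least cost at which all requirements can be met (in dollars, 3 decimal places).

$0.549

Set it up as a linear program. Let x1 = kg of soybean meal, x2 = kg of barley bran, x3 = kg of oat hulls.
Minimize 0.31x1 + 0.11x2 + 0.07x3 with:
  7.1x1 + 8.7x2 + 1.2x3 ≥ 13.9   (phosphorus)
  30.2x1 + 5.6x2 + 1.4x3 ≥ 13.4   (lysine)
  12.4x1 + 10.1x2 + 4.9x3 ≥ 8.9   (metabolisable energy)
  478x1 + 138x2 + 37x3 ≥ 840   (crude protein)
  x1, x2, x3 ≥ 0.
The minimum-cost mix takes nothing from oat hulls — only soybean meal, barley bran. There the phosphorus and crude protein constraints are tight.
That vertex is x1 = 1.696, x2 = 0.214.
Hence cost = 0.31·1.696 + 0.11·0.214 = $0.54930.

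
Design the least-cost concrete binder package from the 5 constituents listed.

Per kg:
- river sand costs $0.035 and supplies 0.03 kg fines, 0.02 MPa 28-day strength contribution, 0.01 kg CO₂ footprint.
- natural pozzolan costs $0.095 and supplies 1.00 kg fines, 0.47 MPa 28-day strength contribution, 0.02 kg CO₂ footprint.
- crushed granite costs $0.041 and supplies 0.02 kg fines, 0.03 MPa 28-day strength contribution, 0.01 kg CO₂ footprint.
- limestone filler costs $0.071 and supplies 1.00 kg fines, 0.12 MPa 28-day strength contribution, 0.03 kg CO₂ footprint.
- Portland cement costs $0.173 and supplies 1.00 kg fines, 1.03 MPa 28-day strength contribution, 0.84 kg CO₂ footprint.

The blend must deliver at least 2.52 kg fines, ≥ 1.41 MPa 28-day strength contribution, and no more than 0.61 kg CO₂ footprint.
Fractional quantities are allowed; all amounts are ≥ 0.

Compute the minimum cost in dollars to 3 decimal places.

$0.271

Let x1 = kg of river sand, x2 = kg of natural pozzolan, x3 = kg of crushed granite, x4 = kg of limestone filler, x5 = kg of Portland cement.
min 0.035x1 + 0.095x2 + 0.041x3 + 0.071x4 + 0.173x5 with:
  0.03x1 + 1x2 + 0.02x3 + 1x4 + 1x5 ≥ 2.52   (fines)
  0.02x1 + 0.47x2 + 0.03x3 + 0.12x4 + 1.03x5 ≥ 1.41   (28-day strength contribution)
  0.01x1 + 0.02x2 + 0.01x3 + 0.03x4 + 0.84x5 ≤ 0.61   (CO₂ footprint)
  x1, x2, x3, x4, x5 ≥ 0.
The minimum-cost mix takes nothing from river sand, crushed granite, limestone filler — only natural pozzolan, Portland cement. Binding constraints: fines and 28-day strength contribution.
Solving gives x2 = 2.117, x5 = 0.4029.
Hence cost = 0.095·2.117 + 0.173·0.4029 = $0.27082.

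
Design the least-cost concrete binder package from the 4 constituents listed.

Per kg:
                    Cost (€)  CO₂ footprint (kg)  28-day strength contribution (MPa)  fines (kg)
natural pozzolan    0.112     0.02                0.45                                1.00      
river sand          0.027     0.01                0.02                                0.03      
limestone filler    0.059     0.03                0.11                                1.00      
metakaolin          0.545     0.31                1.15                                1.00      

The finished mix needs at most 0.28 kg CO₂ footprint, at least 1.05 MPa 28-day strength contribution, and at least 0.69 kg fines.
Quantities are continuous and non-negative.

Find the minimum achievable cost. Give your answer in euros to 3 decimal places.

€0.261

Let x1 = kg of natural pozzolan, x2 = kg of river sand, x3 = kg of limestone filler, x4 = kg of metakaolin.
Minimise 0.112x1 + 0.027x2 + 0.059x3 + 0.545x4 subject to:
  0.02x1 + 0.01x2 + 0.03x3 + 0.31x4 ≤ 0.28   (CO₂ footprint)
  0.45x1 + 0.02x2 + 0.11x3 + 1.15x4 ≥ 1.05   (28-day strength contribution)
  1x1 + 0.03x2 + 1x3 + 1x4 ≥ 0.69   (fines)
  x1, x2, x3, x4 ≥ 0.
At the optimum only natural pozzolan is positive (river sand, limestone filler, metakaolin = 0). The 28-day strength contribution requirement is met with equality.
Optimal quantities: natural pozzolan = 2.333 kg.
Total cost: 0.112·2.333 = 0.26130.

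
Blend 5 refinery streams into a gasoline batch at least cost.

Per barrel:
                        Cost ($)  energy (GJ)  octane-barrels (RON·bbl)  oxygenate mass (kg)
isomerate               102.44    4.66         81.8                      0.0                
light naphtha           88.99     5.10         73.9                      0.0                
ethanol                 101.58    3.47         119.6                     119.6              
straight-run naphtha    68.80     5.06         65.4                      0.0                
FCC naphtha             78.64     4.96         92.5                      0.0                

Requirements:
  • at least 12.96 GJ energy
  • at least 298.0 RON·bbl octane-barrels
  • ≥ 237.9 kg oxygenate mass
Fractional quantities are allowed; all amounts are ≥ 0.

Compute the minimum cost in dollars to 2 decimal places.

Let x1 = barrels of isomerate, x2 = barrels of light naphtha, x3 = barrels of ethanol, x4 = barrels of straight-run naphtha, x5 = barrels of FCC naphtha.
min 102.44x1 + 88.99x2 + 101.58x3 + 68.8x4 + 78.64x5 with:
  4.66x1 + 5.1x2 + 3.47x3 + 5.06x4 + 4.96x5 ≥ 12.96   (energy)
  81.8x1 + 73.9x2 + 119.6x3 + 65.4x4 + 92.5x5 ≥ 298   (octane-barrels)
  119.6x3 ≥ 237.9   (oxygenate mass)
  x1, x2, x3, x4, x5 ≥ 0.
The cheapest feasible vertex uses only ethanol, straight-run naphtha; isomerate, light naphtha, FCC naphtha are not used. There the energy and oxygenate mass constraints are tight.
That vertex is x3 = 1.9891, x4 = 1.1972.
Total cost: 101.58·1.9891 + 68.8·1.1972 = 284.4201.

$284.42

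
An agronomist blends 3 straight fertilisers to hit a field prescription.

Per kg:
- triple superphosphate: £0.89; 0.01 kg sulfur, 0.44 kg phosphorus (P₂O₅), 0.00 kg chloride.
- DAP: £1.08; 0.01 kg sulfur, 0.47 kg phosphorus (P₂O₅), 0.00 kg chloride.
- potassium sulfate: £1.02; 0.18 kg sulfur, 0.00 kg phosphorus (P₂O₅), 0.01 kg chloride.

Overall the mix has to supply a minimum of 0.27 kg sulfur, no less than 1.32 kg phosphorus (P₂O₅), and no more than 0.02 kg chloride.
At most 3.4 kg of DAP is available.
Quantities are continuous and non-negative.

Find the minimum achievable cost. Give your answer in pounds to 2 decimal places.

£4.03

This is a linear program. Let x1 = kg of triple superphosphate, x2 = kg of DAP, x3 = kg of potassium sulfate.
min 0.89x1 + 1.08x2 + 1.02x3 with:
  0.01x1 + 0.01x2 + 0.18x3 ≥ 0.27   (sulfur)
  0.44x1 + 0.47x2 ≥ 1.32   (phosphorus (P₂O₅))
  0.01x3 ≤ 0.02   (chloride)
  x2 ≤ 3.4
  x1, x2, x3 ≥ 0.
The optimal basis is {triple superphosphate, potassium sulfate}; DAP drops out. Binding constraints: sulfur and phosphorus (P₂O₅).
Optimal quantities: triple superphosphate = 3 kg, potassium sulfate = 1.333 kg.
Cost = 0.89·3 + 1.02·1.333 = 4.0297.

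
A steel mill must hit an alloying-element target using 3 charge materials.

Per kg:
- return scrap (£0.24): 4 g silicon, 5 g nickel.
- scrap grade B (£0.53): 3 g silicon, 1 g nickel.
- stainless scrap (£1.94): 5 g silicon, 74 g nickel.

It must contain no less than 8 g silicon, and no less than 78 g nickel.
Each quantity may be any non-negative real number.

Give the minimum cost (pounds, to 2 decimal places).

Let x1 = kg of return scrap, x2 = kg of scrap grade B, x3 = kg of stainless scrap.
min 0.24x1 + 0.53x2 + 1.94x3 subject to:
  4x1 + 3x2 + 5x3 ≥ 8   (silicon)
  5x1 + 1x2 + 74x3 ≥ 78   (nickel)
  x1, x2, x3 ≥ 0.
The minimum-cost mix takes nothing from scrap grade B — only return scrap, stainless scrap. The silicon and nickel requirements are met with equality.
Solving gives x1 = 0.7454, x3 = 1.004.
Total cost: 0.24·0.7454 + 1.94·1.004 = 2.1267.

£2.13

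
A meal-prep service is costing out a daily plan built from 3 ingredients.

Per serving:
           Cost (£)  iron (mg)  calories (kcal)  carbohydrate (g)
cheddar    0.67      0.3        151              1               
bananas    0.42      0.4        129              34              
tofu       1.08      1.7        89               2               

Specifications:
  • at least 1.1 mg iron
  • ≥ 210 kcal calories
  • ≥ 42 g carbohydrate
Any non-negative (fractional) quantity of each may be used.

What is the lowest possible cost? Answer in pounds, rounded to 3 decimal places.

£0.933

Let x1 = servings of cheddar, x2 = servings of bananas, x3 = servings of tofu.
min 0.67x1 + 0.42x2 + 1.08x3 s.t.:
  0.3x1 + 0.4x2 + 1.7x3 ≥ 1.1   (iron)
  151x1 + 129x2 + 89x3 ≥ 210   (calories)
  1x1 + 34x2 + 2x3 ≥ 42   (carbohydrate)
  x1, x2, x3 ≥ 0.
At the optimum only bananas, tofu are positive (cheddar = 0). There the iron and calories constraints are tight.
Optimal quantities: bananas = 1.41 servings, tofu = 0.3152 servings.
Objective = 0.42·1.41 + 1.08·0.3152 = 0.93262.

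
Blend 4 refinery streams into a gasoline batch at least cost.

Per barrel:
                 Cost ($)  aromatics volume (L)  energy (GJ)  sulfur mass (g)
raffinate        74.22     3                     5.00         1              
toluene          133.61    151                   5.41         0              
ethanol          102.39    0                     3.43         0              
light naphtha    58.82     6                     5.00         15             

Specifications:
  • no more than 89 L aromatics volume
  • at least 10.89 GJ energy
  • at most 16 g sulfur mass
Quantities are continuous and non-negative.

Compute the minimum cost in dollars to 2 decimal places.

$146.45

Let x1 = barrels of raffinate, x2 = barrels of toluene, x3 = barrels of ethanol, x4 = barrels of light naphtha.
Minimise 74.22x1 + 133.61x2 + 102.39x3 + 58.82x4 subject to:
  3x1 + 151x2 + 6x4 ≤ 89   (aromatics volume)
  5x1 + 5.41x2 + 3.43x3 + 5x4 ≥ 10.89   (energy)
  1x1 + 15x4 ≤ 16   (sulfur mass)
  x1, x2, x3, x4 ≥ 0.
The minimum-cost mix takes nothing from toluene, ethanol — only raffinate, light naphtha. There the energy and sulfur mass constraints are tight.
Optimal quantities: raffinate = 1.1907 barrels, light naphtha = 0.98729 barrels.
Total cost: 74.22·1.1907 + 58.82·0.98729 = 146.4462.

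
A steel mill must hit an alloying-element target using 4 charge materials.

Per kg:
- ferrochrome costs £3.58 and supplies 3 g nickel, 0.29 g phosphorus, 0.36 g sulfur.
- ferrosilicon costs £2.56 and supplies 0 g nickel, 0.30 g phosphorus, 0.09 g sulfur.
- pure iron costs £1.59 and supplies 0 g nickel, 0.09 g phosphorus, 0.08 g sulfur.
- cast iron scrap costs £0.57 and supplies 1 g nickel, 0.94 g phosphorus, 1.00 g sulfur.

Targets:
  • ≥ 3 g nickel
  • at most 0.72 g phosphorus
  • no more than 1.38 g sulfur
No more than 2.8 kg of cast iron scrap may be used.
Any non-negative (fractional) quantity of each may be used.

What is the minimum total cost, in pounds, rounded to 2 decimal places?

£3.26

Let x1 = kg of ferrochrome, x2 = kg of ferrosilicon, x3 = kg of pure iron, x4 = kg of cast iron scrap.
Minimize 3.58x1 + 2.56x2 + 1.59x3 + 0.57x4 subject to:
  3x1 + 1x4 ≥ 3   (nickel)
  0.29x1 + 0.3x2 + 0.09x3 + 0.94x4 ≤ 0.72   (phosphorus)
  0.36x1 + 0.09x2 + 0.08x3 + 1x4 ≤ 1.38   (sulfur)
  x4 ≤ 2.8
  x1, x2, x3, x4 ≥ 0.
The minimum-cost mix takes nothing from ferrosilicon, pure iron — only ferrochrome, cast iron scrap. Binding constraints: nickel and phosphorus.
Solving gives x1 = 0.83, x4 = 0.5099.
Total cost: 3.58·0.83 + 0.57·0.5099 = 3.2620.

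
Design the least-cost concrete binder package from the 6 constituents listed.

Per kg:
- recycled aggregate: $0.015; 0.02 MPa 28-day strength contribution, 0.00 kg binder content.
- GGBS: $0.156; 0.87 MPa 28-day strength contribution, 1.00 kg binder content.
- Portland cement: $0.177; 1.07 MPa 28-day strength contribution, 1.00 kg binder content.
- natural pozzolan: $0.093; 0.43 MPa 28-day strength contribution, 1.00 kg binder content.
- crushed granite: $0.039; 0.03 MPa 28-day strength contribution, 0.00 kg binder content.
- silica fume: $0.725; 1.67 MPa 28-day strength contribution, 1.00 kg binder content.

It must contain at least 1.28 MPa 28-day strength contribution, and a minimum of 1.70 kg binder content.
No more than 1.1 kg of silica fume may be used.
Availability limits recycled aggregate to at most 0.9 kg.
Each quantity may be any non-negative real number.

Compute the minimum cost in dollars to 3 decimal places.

$0.230

Treat it as an LP. Let x1 = kg of recycled aggregate, x2 = kg of GGBS, x3 = kg of Portland cement, x4 = kg of natural pozzolan, x5 = kg of crushed granite, x6 = kg of silica fume.
Minimize 0.015x1 + 0.156x2 + 0.177x3 + 0.093x4 + 0.039x5 + 0.725x6 with:
  0.02x1 + 0.87x2 + 1.07x3 + 0.43x4 + 0.03x5 + 1.67x6 ≥ 1.28   (28-day strength contribution)
  1x2 + 1x3 + 1x4 + 1x6 ≥ 1.7   (binder content)
  x6 ≤ 1.1
  x1 ≤ 0.9
  x1, x2, x3, x4, x5, x6 ≥ 0.
The cheapest feasible vertex uses only Portland cement, natural pozzolan; recycled aggregate, GGBS, crushed granite, silica fume are not used. There the 28-day strength contribution and binder content constraints are tight.
That vertex is x3 = 0.8578, x4 = 0.8422.
Objective = 0.177·0.8578 + 0.093·0.8422 = 0.23016.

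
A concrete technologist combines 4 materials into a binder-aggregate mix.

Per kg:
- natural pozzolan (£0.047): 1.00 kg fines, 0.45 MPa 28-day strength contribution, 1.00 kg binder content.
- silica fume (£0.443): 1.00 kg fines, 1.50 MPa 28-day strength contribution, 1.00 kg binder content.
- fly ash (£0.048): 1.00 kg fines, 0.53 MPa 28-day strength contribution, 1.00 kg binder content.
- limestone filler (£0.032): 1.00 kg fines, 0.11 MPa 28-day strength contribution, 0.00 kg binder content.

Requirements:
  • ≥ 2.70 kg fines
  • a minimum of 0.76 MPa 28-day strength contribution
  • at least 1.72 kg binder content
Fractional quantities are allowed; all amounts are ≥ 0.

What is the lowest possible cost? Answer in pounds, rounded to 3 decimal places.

£0.112

Let x1 = kg of natural pozzolan, x2 = kg of silica fume, x3 = kg of fly ash, x4 = kg of limestone filler.
Minimize 0.047x1 + 0.443x2 + 0.048x3 + 0.032x4 s.t.:
  1x1 + 1x2 + 1x3 + 1x4 ≥ 2.7   (fines)
  0.45x1 + 1.5x2 + 0.53x3 + 0.11x4 ≥ 0.76   (28-day strength contribution)
  1x1 + 1x2 + 1x3 ≥ 1.72   (binder content)
  x1, x2, x3, x4 ≥ 0.
At the optimum only natural pozzolan, limestone filler are positive (silica fume, fly ash = 0). There the fines and binder content constraints are tight.
Solving gives x1 = 1.72, x4 = 0.98.
Total cost: 0.047·1.72 + 0.032·0.98 = 0.11220.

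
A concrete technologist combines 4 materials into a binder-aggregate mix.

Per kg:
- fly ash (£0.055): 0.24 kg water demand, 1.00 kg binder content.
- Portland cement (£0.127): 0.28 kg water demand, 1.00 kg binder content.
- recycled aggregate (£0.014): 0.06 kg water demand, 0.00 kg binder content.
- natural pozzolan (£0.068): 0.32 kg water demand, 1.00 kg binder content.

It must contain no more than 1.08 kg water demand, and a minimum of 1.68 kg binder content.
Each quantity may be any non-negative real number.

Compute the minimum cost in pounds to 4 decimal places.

Let x1 = kg of fly ash, x2 = kg of Portland cement, x3 = kg of recycled aggregate, x4 = kg of natural pozzolan.
min 0.055x1 + 0.127x2 + 0.014x3 + 0.068x4 with:
  0.24x1 + 0.28x2 + 0.06x3 + 0.32x4 ≤ 1.08   (water demand)
  1x1 + 1x2 + 1x4 ≥ 1.68   (binder content)
  x1, x2, x3, x4 ≥ 0.
The cheapest feasible vertex uses only fly ash; Portland cement, recycled aggregate, natural pozzolan are not used. There the binder content constraint is tight.
So fly ash = 1.68 kg.
Cost = 0.055·1.68 = 0.092400.

£0.0924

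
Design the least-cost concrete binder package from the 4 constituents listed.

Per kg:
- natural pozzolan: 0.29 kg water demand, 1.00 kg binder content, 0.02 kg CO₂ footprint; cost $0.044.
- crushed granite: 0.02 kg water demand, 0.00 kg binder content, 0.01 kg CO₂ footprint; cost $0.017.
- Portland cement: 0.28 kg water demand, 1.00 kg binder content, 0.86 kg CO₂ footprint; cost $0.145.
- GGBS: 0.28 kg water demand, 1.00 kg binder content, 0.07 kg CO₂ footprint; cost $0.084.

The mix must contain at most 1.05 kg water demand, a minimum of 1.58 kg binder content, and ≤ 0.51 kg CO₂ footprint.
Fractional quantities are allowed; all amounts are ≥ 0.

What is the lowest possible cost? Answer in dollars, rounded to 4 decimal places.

$0.0695

Let x1 = kg of natural pozzolan, x2 = kg of crushed granite, x3 = kg of Portland cement, x4 = kg of GGBS.
Minimize 0.044x1 + 0.017x2 + 0.145x3 + 0.084x4 subject to:
  0.29x1 + 0.02x2 + 0.28x3 + 0.28x4 ≤ 1.05   (water demand)
  1x1 + 1x3 + 1x4 ≥ 1.58   (binder content)
  0.02x1 + 0.01x2 + 0.86x3 + 0.07x4 ≤ 0.51   (CO₂ footprint)
  x1, x2, x3, x4 ≥ 0.
The minimum-cost mix takes nothing from crushed granite, Portland cement, GGBS — only natural pozzolan. There the binder content constraint is tight.
So natural pozzolan = 1.58 kg.
Cost = 0.044·1.58 = 0.069520.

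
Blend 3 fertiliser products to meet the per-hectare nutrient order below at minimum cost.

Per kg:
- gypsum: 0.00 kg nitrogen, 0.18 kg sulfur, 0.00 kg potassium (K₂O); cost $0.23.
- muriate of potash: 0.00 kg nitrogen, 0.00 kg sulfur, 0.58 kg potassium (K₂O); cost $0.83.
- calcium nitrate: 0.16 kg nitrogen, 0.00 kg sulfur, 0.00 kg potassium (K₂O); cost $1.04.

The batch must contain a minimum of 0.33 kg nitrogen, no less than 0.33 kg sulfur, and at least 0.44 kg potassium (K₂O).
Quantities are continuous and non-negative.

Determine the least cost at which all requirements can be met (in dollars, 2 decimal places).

This is a linear program. Let x1 = kg of gypsum, x2 = kg of muriate of potash, x3 = kg of calcium nitrate.
Minimize 0.23x1 + 0.83x2 + 1.04x3 subject to:
  0.16x3 ≥ 0.33   (nitrogen)
  0.18x1 ≥ 0.33   (sulfur)
  0.58x2 ≥ 0.44   (potassium (K₂O))
  x1, x2, x3 ≥ 0.
The optimal mix uses every input. There the nitrogen, sulfur, potassium (K₂O) constraints are tight.
Optimal quantities: gypsum = 1.833 kg, muriate of potash = 0.7586 kg, calcium nitrate = 2.062 kg.
Objective = 0.23·1.833 + 0.83·0.7586 + 1.04·2.062 = 3.1957.

$3.20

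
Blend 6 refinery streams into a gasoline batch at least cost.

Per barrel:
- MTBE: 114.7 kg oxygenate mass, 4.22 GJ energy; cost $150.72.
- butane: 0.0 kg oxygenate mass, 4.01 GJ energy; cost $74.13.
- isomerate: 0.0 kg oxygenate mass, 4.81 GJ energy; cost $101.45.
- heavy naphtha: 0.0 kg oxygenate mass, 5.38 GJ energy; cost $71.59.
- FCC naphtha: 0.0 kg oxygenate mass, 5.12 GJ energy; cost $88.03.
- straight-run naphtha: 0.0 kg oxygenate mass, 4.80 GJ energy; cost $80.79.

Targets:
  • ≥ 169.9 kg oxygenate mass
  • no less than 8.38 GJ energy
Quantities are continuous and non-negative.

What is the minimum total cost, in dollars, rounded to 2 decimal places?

$251.59

Let x1 = barrels of MTBE, x2 = barrels of butane, x3 = barrels of isomerate, x4 = barrels of heavy naphtha, x5 = barrels of FCC naphtha, x6 = barrels of straight-run naphtha.
min 150.72x1 + 74.13x2 + 101.45x3 + 71.59x4 + 88.03x5 + 80.79x6 s.t.:
  114.7x1 ≥ 169.9   (oxygenate mass)
  4.22x1 + 4.01x2 + 4.81x3 + 5.38x4 + 5.12x5 + 4.8x6 ≥ 8.38   (energy)
  x1, x2, x3, x4, x5, x6 ≥ 0.
The minimum-cost mix takes nothing from butane, isomerate, FCC naphtha, straight-run naphtha — only MTBE, heavy naphtha. The oxygenate mass and energy requirements are met with equality.
That vertex is x1 = 1.4813, x4 = 0.39574.
Hence cost = 150.72·1.4813 + 71.59·0.39574 = $251.5926.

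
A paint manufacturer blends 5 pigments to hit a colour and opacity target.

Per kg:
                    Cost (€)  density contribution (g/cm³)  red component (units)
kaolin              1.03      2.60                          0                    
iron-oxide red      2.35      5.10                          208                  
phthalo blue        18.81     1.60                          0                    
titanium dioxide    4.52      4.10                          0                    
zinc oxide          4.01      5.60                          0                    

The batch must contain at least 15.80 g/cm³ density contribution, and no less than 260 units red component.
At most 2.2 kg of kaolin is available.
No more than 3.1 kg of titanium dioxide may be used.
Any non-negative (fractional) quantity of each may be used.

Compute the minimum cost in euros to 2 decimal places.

€6.91

Let x1 = kg of kaolin, x2 = kg of iron-oxide red, x3 = kg of phthalo blue, x4 = kg of titanium dioxide, x5 = kg of zinc oxide.
min 1.03x1 + 2.35x2 + 18.81x3 + 4.52x4 + 4.01x5 s.t.:
  2.6x1 + 5.1x2 + 1.6x3 + 4.1x4 + 5.6x5 ≥ 15.8   (density contribution)
  208x2 ≥ 260   (red component)
  x1 ≤ 2.2
  x4 ≤ 3.1
  x1, x2, x3, x4, x5 ≥ 0.
The optimal basis is {kaolin, iron-oxide red}; phthalo blue, titanium dioxide, zinc oxide drop out. The density contribution and the kaolin cap requirements are met with equality.
That vertex is x1 = 2.2, x2 = 1.976.
Cost = 1.03·2.2 + 2.35·1.976 = 6.9096.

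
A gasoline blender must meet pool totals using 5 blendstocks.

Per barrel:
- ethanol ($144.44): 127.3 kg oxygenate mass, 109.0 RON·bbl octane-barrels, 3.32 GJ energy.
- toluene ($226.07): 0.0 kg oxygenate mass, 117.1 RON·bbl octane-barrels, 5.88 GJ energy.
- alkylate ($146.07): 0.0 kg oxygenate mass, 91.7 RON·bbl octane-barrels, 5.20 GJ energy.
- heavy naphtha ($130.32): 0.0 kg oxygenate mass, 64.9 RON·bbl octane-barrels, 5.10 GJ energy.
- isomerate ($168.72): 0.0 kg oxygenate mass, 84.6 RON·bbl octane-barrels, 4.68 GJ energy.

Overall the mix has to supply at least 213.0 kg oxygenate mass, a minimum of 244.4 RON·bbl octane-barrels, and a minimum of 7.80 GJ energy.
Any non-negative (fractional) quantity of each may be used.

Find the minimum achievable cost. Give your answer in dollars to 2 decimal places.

$327.49

Let x1 = barrels of ethanol, x2 = barrels of toluene, x3 = barrels of alkylate, x4 = barrels of heavy naphtha, x5 = barrels of isomerate.
Minimise 144.44x1 + 226.07x2 + 146.07x3 + 130.32x4 + 168.72x5 s.t.:
  127.3x1 ≥ 213   (oxygenate mass)
  109x1 + 117.1x2 + 91.7x3 + 64.9x4 + 84.6x5 ≥ 244.4   (octane-barrels)
  3.32x1 + 5.88x2 + 5.2x3 + 5.1x4 + 4.68x5 ≥ 7.8   (energy)
  x1, x2, x3, x4, x5 ≥ 0.
The minimum-cost mix takes nothing from toluene, heavy naphtha, isomerate — only ethanol, alkylate. The octane-barrels and energy requirements are met with equality.
Optimal quantities: ethanol = 2.1178 barrels, alkylate = 0.14786 barrels.
Hence cost = 144.44·2.1178 + 146.07·0.14786 = $327.4929.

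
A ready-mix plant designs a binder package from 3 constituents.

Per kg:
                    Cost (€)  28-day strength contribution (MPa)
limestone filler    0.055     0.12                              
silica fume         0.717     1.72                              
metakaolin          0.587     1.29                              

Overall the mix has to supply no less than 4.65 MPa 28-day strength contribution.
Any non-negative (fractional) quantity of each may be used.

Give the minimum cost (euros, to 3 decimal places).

Set it up as a linear program. Let x1 = kg of limestone filler, x2 = kg of silica fume, x3 = kg of metakaolin.
min 0.055x1 + 0.717x2 + 0.587x3 subject to:
  0.12x1 + 1.72x2 + 1.29x3 ≥ 4.65   (28-day strength contribution)
  x1, x2, x3 ≥ 0.
The cheapest feasible vertex uses only silica fume; limestone filler, metakaolin are not used. There the 28-day strength contribution constraint is tight.
That vertex is x2 = 2.703.
Objective = 0.717·2.703 = 1.93805.

€1.938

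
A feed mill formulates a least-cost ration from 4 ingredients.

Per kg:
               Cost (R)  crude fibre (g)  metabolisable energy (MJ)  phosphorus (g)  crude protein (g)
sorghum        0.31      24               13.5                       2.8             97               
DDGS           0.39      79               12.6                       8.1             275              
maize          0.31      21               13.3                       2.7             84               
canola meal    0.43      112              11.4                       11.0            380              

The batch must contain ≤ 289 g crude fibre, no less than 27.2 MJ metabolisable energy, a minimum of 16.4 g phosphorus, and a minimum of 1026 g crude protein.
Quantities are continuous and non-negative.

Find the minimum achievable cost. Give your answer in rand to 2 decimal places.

Treat it as an LP. Let x1 = kg of sorghum, x2 = kg of DDGS, x3 = kg of maize, x4 = kg of canola meal.
min 0.31x1 + 0.39x2 + 0.31x3 + 0.43x4 with:
  24x1 + 79x2 + 21x3 + 112x4 ≤ 289   (crude fibre)
  13.5x1 + 12.6x2 + 13.3x3 + 11.4x4 ≥ 27.2   (metabolisable energy)
  2.8x1 + 8.1x2 + 2.7x3 + 11x4 ≥ 16.4   (phosphorus)
  97x1 + 275x2 + 84x3 + 380x4 ≥ 1026   (crude protein)
  x1, x2, x3, x4 ≥ 0.
At the optimum only sorghum, DDGS are positive (maize, canola meal = 0). The crude fibre and crude protein requirements are met with equality.
Optimal quantities: sorghum = 1.485 kg, DDGS = 3.207 kg.
Total cost: 0.31·1.485 + 0.39·3.207 = 1.7111.

R1.71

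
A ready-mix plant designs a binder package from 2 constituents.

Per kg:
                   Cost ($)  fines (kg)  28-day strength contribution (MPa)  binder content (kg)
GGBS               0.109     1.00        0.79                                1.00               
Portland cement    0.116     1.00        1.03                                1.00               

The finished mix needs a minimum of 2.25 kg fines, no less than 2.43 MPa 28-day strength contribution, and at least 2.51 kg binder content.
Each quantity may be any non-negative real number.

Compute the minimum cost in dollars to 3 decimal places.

Set it up as a linear program. Let x1 = kg of GGBS, x2 = kg of Portland cement.
min 0.109x1 + 0.116x2 with:
  1x1 + 1x2 ≥ 2.25   (fines)
  0.79x1 + 1.03x2 ≥ 2.43   (28-day strength contribution)
  1x1 + 1x2 ≥ 2.51   (binder content)
  x1, x2 ≥ 0.
Both inputs are positive at the optimum. The 28-day strength contribution and binder content requirements are met with equality.
That vertex is x1 = 0.6471, x2 = 1.863.
Objective = 0.109·0.6471 + 0.116·1.863 = 0.28664.

$0.287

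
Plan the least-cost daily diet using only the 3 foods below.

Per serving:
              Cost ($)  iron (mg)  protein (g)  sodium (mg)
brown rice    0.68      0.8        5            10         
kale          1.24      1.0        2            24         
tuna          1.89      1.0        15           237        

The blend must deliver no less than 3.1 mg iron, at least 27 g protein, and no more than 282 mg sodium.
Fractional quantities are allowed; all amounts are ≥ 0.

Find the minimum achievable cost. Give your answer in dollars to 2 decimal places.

Set it up as a linear program. Let x1 = servings of brown rice, x2 = servings of kale, x3 = servings of tuna.
Minimise 0.68x1 + 1.24x2 + 1.89x3 subject to:
  0.8x1 + 1x2 + 1x3 ≥ 3.1   (iron)
  5x1 + 2x2 + 15x3 ≥ 27   (protein)
  10x1 + 24x2 + 237x3 ≤ 282   (sodium)
  x1, x2, x3 ≥ 0.
The cheapest feasible vertex uses only brown rice, tuna; kale is not used. There the iron and protein constraints are tight.
That vertex is x1 = 2.786, x3 = 0.8714.
Hence cost = 0.68·2.786 + 1.89·0.8714 = $3.5414.

$3.54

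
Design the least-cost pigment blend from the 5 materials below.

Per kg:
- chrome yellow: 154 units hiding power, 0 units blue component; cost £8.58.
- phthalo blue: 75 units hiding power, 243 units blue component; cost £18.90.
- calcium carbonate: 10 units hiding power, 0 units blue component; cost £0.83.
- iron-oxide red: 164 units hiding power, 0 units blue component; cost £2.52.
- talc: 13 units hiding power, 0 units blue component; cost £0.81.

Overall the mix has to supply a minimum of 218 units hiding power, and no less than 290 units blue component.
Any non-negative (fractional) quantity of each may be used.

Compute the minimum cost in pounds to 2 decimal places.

£24.53

Let x1 = kg of chrome yellow, x2 = kg of phthalo blue, x3 = kg of calcium carbonate, x4 = kg of iron-oxide red, x5 = kg of talc.
Minimise 8.58x1 + 18.9x2 + 0.83x3 + 2.52x4 + 0.81x5 subject to:
  154x1 + 75x2 + 10x3 + 164x4 + 13x5 ≥ 218   (hiding power)
  243x2 ≥ 290   (blue component)
  x1, x2, x3, x4, x5 ≥ 0.
The optimal basis is {phthalo blue, iron-oxide red}; chrome yellow, calcium carbonate, talc drop out. The hiding power and blue component requirements are met with equality.
That vertex is x2 = 1.1934, x4 = 0.7835.
Cost = 18.9·1.1934 + 2.52·0.7835 = 24.5297.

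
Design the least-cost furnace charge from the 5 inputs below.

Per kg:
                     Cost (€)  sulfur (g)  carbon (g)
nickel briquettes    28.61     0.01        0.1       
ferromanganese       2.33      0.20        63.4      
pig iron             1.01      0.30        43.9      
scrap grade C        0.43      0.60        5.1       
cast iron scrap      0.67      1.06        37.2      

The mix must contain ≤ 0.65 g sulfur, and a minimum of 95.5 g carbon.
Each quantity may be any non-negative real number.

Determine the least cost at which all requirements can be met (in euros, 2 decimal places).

Let x1 = kg of nickel briquettes, x2 = kg of ferromanganese, x3 = kg of pig iron, x4 = kg of scrap grade C, x5 = kg of cast iron scrap.
Minimise 28.61x1 + 2.33x2 + 1.01x3 + 0.43x4 + 0.67x5 subject to:
  0.01x1 + 0.2x2 + 0.3x3 + 0.6x4 + 1.06x5 ≤ 0.65   (sulfur)
  0.1x1 + 63.4x2 + 43.9x3 + 5.1x4 + 37.2x5 ≥ 95.5   (carbon)
  x1, x2, x3, x4, x5 ≥ 0.
The optimal basis is {ferromanganese, pig iron}; nickel briquettes, scrap grade C, cast iron scrap drop out. The sulfur and carbon requirements are met with equality.
That vertex is x2 = 0.01123, x3 = 2.159.
Objective = 2.33·0.01123 + 1.01·2.159 = 2.2068.

€2.21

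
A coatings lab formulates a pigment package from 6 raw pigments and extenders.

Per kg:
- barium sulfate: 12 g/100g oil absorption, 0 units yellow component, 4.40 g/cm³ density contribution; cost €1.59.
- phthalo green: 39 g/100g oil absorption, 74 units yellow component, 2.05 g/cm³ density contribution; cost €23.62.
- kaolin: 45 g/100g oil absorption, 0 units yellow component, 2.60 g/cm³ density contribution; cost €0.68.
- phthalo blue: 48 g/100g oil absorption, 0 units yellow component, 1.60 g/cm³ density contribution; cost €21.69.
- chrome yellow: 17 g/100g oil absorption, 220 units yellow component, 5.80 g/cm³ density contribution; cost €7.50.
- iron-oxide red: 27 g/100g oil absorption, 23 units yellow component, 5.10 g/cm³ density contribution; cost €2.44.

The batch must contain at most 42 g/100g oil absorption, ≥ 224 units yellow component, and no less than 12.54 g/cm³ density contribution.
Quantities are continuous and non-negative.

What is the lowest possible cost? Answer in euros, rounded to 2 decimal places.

Let x1 = kg of barium sulfate, x2 = kg of phthalo green, x3 = kg of kaolin, x4 = kg of phthalo blue, x5 = kg of chrome yellow, x6 = kg of iron-oxide red.
Minimise 1.59x1 + 23.62x2 + 0.68x3 + 21.69x4 + 7.5x5 + 2.44x6 with:
  12x1 + 39x2 + 45x3 + 48x4 + 17x5 + 27x6 ≤ 42   (oil absorption)
  74x2 + 220x5 + 23x6 ≥ 224   (yellow component)
  4.4x1 + 2.05x2 + 2.6x3 + 1.6x4 + 5.8x5 + 5.1x6 ≥ 12.54   (density contribution)
  x1, x2, x3, x4, x5, x6 ≥ 0.
At the optimum only barium sulfate, kaolin, chrome yellow are positive (phthalo green, phthalo blue, iron-oxide red = 0). The oil absorption, yellow component, density contribution requirements are met with equality.
Optimal quantities: barium sulfate = 1.405 kg, kaolin = 0.174 kg, chrome yellow = 1.018 kg.
Hence cost = 1.59·1.405 + 0.68·0.174 + 7.5·1.018 = €9.9873.

€9.99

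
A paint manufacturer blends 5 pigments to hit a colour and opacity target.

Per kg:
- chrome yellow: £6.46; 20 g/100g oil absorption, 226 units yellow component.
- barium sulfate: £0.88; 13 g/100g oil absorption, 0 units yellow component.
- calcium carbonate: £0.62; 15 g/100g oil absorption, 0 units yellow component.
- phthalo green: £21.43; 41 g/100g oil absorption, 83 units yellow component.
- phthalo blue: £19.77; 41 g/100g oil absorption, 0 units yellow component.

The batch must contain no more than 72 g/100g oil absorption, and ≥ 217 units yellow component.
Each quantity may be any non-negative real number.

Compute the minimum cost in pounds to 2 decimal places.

£6.20

Let x1 = kg of chrome yellow, x2 = kg of barium sulfate, x3 = kg of calcium carbonate, x4 = kg of phthalo green, x5 = kg of phthalo blue.
Minimize 6.46x1 + 0.88x2 + 0.62x3 + 21.43x4 + 19.77x5 with:
  20x1 + 13x2 + 15x3 + 41x4 + 41x5 ≤ 72   (oil absorption)
  226x1 + 83x4 ≥ 217   (yellow component)
  x1, x2, x3, x4, x5 ≥ 0.
The minimum-cost mix takes nothing from barium sulfate, calcium carbonate, phthalo green, phthalo blue — only chrome yellow. The yellow component requirement is met with equality.
So chrome yellow = 0.9602 kg.
Total cost: 6.46·0.9602 = 6.2029.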